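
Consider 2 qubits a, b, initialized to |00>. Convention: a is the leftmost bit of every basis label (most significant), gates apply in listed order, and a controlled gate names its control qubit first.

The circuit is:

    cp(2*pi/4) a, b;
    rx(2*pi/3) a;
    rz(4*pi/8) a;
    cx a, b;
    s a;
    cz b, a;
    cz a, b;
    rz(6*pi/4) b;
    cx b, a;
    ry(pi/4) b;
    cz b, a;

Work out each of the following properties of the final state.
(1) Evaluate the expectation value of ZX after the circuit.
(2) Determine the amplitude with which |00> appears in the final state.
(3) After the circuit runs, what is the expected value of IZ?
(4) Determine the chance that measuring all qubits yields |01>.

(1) The expectation value of ZX is -sqrt(2)/4 + sqrt(6)/4.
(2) |00> carries amplitude -sqrt(sqrt(2) + 2)/4 + sqrt(6 - 3*sqrt(2))/4 in the final state.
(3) In the final state, IZ has expectation -sqrt(6)/4 - sqrt(2)/4.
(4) A full measurement returns |01> with probability sqrt(2)/8 + sqrt(6)/8 + 1/2.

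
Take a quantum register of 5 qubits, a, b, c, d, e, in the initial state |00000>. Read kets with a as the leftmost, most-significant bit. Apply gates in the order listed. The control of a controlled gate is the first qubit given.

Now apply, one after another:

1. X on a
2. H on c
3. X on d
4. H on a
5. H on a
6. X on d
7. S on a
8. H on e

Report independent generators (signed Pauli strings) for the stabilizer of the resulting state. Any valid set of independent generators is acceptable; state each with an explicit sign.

The final state is stabilized by the group generated by +IIXII, +IIIIX, -ZIIII, +IZIII, +IIIZI; other independent generating sets are equally valid. Key observation: gates 3-6 undo each other exactly, leaving only the rest of the circuit to track.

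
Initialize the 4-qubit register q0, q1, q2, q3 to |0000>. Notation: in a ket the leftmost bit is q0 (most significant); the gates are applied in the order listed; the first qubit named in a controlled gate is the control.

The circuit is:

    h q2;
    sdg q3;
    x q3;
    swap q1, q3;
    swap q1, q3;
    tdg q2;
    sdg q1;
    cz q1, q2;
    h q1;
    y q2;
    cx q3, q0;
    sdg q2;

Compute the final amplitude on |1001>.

The final state's coefficient on |1001> equals -exp(I*pi/4)/2.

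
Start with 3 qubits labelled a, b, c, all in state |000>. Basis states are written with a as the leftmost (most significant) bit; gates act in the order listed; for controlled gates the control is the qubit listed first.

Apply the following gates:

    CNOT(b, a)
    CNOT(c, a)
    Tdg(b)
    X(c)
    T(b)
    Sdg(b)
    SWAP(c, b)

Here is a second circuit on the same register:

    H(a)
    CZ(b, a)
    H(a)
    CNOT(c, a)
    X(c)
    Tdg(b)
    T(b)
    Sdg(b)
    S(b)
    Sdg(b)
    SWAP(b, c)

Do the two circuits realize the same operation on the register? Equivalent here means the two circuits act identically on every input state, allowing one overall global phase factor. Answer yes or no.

Yes, they are equivalent — the unitaries differ by at most a global phase.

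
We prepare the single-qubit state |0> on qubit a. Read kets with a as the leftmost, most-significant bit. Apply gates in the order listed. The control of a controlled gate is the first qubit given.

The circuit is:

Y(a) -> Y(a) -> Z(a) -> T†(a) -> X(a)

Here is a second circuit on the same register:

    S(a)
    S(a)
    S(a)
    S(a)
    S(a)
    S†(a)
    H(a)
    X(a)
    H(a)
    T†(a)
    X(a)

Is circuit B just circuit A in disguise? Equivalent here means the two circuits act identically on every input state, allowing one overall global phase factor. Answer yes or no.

Yes — the two circuits implement the same unitary up to a global phase.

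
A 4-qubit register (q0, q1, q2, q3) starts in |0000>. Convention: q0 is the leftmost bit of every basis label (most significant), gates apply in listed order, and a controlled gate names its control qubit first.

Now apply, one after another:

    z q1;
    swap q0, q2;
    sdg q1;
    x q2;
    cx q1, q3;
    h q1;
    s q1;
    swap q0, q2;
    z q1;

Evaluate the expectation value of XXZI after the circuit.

The observable XXZI averages to 0.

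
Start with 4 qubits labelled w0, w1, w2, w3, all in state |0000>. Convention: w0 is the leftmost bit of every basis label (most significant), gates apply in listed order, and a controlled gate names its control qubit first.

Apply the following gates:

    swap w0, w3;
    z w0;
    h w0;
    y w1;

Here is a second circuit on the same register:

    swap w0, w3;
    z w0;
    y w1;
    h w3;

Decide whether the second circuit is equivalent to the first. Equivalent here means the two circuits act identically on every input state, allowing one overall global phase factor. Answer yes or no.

No — the two circuits implement different unitaries, even allowing a global phase.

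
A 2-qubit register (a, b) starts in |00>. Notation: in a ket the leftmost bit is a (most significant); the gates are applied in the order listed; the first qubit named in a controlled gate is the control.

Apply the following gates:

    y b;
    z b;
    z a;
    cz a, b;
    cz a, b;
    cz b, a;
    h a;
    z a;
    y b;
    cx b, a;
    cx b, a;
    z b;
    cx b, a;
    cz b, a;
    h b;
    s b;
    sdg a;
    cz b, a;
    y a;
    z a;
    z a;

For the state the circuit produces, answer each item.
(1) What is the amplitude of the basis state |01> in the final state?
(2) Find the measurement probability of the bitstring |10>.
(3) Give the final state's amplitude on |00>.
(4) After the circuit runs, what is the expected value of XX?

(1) |01> carries amplitude I/2 in the final state.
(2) The probability of measuring |10> is 1/4.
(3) The final state's coefficient on |00> equals -1/2.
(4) In the final state, XX has expectation -1.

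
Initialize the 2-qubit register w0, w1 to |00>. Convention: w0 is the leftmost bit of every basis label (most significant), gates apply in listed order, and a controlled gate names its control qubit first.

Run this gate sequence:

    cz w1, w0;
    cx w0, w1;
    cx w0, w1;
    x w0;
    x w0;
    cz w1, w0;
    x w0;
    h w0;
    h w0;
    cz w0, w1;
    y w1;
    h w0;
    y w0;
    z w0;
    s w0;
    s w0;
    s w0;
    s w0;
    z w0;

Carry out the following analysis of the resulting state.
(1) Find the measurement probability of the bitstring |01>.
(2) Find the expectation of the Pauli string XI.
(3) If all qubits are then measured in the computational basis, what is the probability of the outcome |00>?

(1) A full measurement returns |01> with probability 1/2. Key observation: steps 15-18 multiply out to the identity, so the circuit reduces to the remaining gates.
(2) The expectation value of XI is 1.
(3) The probability of measuring |00> is 0.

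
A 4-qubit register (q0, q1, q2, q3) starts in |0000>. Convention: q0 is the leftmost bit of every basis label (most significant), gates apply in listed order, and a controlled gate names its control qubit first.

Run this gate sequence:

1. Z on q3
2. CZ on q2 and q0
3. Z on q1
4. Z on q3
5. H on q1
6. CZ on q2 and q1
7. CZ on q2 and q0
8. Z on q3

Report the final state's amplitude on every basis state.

The final amplitudes are sqrt(2)/2 on |0000>, sqrt(2)/2 on |0100>, and 0 on every other basis state.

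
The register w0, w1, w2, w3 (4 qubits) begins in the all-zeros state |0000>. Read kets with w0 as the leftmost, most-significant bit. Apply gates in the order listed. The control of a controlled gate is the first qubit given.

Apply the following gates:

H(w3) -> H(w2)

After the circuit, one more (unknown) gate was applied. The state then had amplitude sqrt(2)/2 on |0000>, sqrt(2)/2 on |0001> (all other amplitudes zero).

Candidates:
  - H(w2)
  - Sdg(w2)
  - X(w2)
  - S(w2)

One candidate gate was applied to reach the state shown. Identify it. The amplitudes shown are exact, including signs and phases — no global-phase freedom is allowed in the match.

The unique candidate consistent with the amplitudes is H(w2).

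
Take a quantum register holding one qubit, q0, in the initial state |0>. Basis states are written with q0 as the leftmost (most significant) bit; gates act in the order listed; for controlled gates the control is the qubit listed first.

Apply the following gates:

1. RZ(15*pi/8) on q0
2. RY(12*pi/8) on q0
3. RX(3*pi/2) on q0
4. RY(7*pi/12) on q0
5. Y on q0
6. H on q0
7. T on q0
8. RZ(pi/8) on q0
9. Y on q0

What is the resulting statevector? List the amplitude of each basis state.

The final amplitudes are -sqrt(2*sqrt(2) + 4)*exp(7*I*pi/8)/8 - sqrt(12 - 6*sqrt(2))*exp(7*I*pi/8)/8 + sqrt(12 - 6*sqrt(2))*exp(3*I*pi/8)/8 + sqrt(2*sqrt(2) + 4)*exp(3*I*pi/8)/8 on |0>, (1 - I)*(-sqrt(4 - 2*sqrt(2)) + sqrt(6*sqrt(2) + 12))/8 on |1>.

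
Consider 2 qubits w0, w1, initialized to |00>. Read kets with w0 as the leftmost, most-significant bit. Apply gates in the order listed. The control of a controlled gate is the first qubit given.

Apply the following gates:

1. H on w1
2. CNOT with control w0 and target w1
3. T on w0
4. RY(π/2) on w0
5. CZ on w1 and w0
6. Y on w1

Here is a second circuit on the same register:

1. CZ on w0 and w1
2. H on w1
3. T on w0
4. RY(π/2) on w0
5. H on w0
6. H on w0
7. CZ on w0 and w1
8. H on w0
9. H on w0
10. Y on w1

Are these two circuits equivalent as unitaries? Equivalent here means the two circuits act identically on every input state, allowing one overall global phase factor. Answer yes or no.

Yes — the two circuits implement the same unitary up to a global phase.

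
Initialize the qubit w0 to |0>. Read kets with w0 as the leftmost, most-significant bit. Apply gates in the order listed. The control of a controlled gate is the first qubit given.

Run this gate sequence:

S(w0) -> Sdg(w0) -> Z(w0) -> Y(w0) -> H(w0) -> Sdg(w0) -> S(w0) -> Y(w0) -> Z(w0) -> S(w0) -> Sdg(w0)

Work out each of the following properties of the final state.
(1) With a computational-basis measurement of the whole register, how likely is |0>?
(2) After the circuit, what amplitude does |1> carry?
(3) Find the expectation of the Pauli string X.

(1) Outcome |0> occurs with probability 1/2.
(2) The final state's coefficient on |1> equals sqrt(2)/2.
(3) The observable X averages to -1.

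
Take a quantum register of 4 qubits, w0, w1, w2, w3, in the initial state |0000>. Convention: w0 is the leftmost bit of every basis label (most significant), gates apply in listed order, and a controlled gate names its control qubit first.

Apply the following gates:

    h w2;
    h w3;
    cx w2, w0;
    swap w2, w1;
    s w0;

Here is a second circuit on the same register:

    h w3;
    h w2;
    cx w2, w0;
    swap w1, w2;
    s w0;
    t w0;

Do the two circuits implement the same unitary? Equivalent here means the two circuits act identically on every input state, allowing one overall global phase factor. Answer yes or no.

No: there is an input state on which the two circuits produce genuinely different outputs (not merely differing by a phase).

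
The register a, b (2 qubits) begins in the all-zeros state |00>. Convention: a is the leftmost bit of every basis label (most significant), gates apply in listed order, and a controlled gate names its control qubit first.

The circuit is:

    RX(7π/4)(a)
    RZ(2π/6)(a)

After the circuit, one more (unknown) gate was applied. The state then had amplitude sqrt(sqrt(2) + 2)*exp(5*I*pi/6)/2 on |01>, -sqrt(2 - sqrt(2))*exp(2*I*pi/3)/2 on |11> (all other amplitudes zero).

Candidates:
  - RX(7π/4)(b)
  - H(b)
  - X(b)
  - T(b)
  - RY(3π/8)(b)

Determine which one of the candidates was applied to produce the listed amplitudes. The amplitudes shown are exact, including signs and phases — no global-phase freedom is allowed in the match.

The applied gate was X(b).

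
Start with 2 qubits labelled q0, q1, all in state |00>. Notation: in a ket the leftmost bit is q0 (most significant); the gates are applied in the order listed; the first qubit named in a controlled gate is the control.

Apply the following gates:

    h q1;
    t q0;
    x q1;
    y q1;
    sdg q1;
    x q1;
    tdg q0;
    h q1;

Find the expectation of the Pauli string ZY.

The observable ZY averages to 1.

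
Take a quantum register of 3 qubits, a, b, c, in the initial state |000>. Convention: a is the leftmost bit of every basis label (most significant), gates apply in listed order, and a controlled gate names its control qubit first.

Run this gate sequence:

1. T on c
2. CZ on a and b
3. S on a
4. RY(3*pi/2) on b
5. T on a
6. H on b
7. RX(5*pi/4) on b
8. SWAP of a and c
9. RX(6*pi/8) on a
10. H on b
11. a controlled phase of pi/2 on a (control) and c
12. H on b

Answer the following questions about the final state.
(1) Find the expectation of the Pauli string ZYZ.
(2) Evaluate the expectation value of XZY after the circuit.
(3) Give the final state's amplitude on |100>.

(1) The expectation value of ZYZ is 1/2.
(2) In the final state, XZY has expectation 0.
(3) The final state's coefficient on |100> equals sqrt(2)/4 + 1/2.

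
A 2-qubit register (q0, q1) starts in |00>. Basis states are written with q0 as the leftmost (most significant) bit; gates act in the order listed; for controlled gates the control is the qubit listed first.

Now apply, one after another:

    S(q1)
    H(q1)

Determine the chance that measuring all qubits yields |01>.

A full measurement returns |01> with probability 1/2.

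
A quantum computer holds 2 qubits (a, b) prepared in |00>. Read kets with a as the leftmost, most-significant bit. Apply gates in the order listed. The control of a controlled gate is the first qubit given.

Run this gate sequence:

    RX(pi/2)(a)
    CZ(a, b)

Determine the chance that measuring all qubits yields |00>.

A full measurement returns |00> with probability 1/2.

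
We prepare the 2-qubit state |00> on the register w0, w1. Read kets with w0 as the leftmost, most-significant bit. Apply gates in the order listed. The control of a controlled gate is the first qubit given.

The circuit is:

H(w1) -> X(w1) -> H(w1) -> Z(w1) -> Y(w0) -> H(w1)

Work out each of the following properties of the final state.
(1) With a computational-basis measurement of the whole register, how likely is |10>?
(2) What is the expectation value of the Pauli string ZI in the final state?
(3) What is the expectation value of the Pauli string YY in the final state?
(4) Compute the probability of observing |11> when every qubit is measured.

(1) A full measurement returns |10> with probability 1/2.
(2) In the final state, ZI has expectation -1.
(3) In the final state, YY has expectation 0.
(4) Outcome |11> occurs with probability 1/2.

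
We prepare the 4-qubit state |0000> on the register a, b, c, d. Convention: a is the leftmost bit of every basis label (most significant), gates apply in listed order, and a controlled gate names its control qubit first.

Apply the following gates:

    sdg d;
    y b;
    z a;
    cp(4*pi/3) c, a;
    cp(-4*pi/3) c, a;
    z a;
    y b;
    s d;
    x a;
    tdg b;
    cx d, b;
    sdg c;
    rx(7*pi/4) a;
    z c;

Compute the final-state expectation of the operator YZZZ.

The expectation value of YZZZ is -sqrt(2)/2.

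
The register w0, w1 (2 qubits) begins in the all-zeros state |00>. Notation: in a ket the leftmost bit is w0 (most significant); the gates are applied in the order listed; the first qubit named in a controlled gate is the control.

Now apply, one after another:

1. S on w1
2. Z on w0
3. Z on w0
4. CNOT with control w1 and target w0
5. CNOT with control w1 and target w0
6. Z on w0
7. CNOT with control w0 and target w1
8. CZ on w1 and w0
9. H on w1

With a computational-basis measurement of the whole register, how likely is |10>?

Outcome |10> occurs with probability 0. Key observation: steps 3-6 multiply out to the identity, so the circuit reduces to the remaining gates.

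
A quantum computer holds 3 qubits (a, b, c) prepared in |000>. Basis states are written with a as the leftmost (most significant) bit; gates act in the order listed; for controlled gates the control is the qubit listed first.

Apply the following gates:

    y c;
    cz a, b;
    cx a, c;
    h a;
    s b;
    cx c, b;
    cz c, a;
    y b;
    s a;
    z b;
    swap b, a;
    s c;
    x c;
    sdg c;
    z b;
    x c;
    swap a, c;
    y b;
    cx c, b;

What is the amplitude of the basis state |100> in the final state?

The final state's coefficient on |100> equals sqrt(2)*I/2.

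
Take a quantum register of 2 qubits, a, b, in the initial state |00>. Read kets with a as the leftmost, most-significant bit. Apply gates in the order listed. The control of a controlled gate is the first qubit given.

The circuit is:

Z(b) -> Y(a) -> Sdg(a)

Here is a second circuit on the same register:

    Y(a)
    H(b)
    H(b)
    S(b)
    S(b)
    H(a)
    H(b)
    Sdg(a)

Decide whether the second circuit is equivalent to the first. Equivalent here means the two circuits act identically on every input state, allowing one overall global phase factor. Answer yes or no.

No, they are not equivalent — no single phase factor reconciles the two unitaries.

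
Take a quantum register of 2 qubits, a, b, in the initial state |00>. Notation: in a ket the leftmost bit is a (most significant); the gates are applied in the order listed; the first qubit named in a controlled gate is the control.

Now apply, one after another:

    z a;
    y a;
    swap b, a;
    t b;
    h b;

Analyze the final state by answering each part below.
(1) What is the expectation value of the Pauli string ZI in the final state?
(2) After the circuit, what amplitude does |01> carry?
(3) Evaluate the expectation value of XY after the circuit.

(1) The observable ZI averages to 1.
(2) The amplitude on |01> is -sqrt(2)*exp(3*I*pi/4)/2.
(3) The observable XY averages to 0.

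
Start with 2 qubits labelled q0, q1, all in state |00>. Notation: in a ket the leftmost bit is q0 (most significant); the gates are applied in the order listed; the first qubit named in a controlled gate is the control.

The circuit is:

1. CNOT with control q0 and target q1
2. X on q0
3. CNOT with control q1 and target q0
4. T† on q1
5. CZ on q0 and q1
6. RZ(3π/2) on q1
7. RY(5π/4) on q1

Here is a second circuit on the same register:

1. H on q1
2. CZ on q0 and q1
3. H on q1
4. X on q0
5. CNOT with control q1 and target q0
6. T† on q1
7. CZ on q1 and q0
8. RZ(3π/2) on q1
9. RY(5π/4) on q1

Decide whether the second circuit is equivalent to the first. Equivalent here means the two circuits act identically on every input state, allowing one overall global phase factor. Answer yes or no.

Yes — the two circuits implement the same unitary up to a global phase.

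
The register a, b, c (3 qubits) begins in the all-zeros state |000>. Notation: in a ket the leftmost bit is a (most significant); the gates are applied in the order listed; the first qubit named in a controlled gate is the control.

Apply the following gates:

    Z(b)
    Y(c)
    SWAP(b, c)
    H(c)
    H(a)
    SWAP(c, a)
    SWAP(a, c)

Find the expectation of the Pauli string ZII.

The observable ZII averages to 0.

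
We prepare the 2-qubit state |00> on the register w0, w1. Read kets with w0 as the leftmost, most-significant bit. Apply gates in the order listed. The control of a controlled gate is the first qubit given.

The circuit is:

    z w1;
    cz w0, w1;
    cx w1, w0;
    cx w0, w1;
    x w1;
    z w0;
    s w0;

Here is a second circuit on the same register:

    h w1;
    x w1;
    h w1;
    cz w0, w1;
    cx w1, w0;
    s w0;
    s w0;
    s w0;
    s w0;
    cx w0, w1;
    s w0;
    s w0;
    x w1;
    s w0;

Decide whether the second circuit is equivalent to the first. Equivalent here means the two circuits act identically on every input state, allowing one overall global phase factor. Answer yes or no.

Yes, they are equivalent — the unitaries differ by at most a global phase.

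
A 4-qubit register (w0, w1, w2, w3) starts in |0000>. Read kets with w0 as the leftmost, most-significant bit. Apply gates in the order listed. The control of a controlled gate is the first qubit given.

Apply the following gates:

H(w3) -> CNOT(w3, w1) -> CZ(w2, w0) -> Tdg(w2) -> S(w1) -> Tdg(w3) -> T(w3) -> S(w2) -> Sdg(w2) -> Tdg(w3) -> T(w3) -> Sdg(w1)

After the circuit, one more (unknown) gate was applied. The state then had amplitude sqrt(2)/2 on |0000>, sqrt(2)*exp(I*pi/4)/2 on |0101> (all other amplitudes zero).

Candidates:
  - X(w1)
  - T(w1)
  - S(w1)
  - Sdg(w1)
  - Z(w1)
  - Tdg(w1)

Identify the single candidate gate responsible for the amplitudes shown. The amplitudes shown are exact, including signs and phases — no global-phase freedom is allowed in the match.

The applied gate was T(w1). Key observation: steps 5-12 multiply out to the identity, so the circuit reduces to the remaining gates.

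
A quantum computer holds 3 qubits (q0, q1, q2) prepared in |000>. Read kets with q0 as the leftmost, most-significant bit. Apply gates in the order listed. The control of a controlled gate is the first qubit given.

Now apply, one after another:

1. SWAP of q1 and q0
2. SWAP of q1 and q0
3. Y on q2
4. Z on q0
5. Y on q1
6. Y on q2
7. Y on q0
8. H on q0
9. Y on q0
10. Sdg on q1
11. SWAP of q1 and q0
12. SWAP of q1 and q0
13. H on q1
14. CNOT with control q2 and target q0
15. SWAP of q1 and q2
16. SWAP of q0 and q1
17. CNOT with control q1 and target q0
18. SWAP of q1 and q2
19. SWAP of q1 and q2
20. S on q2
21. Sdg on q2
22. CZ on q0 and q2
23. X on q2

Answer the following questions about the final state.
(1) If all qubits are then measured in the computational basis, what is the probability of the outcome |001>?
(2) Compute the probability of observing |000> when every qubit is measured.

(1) A full measurement returns |001> with probability 1/4.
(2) The probability of measuring |000> is 1/4.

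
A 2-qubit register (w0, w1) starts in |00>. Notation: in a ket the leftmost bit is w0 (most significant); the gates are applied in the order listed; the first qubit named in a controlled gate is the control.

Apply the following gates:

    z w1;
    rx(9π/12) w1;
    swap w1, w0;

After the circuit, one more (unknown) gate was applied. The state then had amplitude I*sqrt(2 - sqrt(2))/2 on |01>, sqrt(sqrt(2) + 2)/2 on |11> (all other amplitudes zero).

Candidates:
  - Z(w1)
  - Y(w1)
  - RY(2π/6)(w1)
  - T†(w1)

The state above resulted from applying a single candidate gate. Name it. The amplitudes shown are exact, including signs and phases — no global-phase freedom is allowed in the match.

The applied gate was Y(w1).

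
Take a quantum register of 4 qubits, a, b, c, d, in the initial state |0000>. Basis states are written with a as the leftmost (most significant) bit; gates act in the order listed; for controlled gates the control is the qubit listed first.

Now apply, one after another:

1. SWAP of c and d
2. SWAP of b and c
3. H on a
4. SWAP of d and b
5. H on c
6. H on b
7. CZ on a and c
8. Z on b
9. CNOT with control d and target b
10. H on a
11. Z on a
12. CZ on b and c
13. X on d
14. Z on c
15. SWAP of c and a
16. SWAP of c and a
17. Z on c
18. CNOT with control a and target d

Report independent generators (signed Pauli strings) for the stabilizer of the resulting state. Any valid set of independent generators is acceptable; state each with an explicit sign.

The stabilizer group can be generated by -XZXX, +IXIZ, -ZIIZ, -IIZZ, among other valid generating sets. Key observation: steps 14-17 multiply out to the identity, so the circuit reduces to the remaining gates.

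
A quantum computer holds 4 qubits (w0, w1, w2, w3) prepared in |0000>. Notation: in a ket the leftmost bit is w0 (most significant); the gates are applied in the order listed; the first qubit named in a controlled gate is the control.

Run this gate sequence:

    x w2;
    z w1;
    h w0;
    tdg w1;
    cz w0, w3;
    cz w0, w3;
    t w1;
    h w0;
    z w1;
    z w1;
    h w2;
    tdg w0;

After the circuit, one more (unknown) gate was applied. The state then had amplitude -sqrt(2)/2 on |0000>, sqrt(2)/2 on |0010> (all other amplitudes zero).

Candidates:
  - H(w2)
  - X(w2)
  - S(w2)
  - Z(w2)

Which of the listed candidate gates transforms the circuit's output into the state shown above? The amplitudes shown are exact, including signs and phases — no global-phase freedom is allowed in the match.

The unique candidate consistent with the amplitudes is X(w2).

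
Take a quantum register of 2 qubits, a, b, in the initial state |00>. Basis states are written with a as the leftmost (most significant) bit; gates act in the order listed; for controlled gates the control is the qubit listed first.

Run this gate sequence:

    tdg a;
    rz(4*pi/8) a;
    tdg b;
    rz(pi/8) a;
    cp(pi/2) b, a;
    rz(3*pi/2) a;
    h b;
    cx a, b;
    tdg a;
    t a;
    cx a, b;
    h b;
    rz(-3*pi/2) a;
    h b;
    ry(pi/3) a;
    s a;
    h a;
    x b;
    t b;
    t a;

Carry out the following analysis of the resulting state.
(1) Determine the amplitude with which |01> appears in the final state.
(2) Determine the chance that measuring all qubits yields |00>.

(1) The final state's coefficient on |01> equals (-sqrt(3) - I)*exp(15*I*pi/16)/4.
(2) A full measurement returns |00> with probability 1/4.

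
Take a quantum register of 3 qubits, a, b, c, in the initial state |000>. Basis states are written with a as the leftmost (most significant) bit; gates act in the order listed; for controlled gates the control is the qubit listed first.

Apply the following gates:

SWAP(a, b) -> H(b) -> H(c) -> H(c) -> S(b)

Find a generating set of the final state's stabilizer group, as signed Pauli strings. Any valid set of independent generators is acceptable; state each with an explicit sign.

The stabilizer group can be generated by +IYI, +ZII, +IIZ, among other valid generating sets.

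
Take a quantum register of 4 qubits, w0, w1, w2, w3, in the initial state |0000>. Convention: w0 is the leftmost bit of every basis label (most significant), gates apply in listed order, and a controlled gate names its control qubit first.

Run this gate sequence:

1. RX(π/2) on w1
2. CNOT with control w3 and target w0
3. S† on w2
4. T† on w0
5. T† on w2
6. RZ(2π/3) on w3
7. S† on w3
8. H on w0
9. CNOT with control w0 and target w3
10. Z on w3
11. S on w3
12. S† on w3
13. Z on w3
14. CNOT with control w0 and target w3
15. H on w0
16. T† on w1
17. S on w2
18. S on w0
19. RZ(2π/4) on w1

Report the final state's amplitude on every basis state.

The final amplitudes are -sqrt(2)*exp(5*I*pi/12)/2 on |0000>, -sqrt(2)*exp(I*pi/6)/2 on |0100>, and 0 on every other basis state.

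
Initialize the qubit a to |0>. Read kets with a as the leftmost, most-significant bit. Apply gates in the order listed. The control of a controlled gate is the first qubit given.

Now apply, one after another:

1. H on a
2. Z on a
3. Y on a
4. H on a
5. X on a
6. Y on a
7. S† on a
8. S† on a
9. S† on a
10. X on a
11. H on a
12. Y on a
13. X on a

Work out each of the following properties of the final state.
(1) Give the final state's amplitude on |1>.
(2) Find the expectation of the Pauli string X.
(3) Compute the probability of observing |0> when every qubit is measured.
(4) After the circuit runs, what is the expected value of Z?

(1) |1> carries amplitude sqrt(2)*I/2 in the final state.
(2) In the final state, X has expectation 1.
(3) The probability of measuring |0> is 1/2.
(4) In the final state, Z has expectation 0.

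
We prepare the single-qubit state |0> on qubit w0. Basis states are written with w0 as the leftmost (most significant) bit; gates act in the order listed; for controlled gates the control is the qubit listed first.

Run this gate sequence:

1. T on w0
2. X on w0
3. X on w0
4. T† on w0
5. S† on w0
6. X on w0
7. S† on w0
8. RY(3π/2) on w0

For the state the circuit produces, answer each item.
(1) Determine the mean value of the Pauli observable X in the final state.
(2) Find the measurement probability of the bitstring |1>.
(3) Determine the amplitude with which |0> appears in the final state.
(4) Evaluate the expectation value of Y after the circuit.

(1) In the final state, X has expectation 1. Key observation: steps 1-4 multiply out to the identity, so the circuit reduces to the remaining gates.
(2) A full measurement returns |1> with probability 1/2.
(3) The final state's coefficient on |0> equals sqrt(2)*I/2.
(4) In the final state, Y has expectation 0.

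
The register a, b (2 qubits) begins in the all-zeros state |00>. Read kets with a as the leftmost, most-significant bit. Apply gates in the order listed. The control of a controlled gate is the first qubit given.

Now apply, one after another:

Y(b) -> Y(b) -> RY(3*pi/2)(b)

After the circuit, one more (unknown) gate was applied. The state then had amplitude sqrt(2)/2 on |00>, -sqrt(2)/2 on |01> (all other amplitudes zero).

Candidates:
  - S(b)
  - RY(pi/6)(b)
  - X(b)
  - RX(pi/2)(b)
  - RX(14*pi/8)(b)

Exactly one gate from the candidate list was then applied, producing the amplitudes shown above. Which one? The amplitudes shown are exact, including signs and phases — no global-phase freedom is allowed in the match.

The applied gate was X(b).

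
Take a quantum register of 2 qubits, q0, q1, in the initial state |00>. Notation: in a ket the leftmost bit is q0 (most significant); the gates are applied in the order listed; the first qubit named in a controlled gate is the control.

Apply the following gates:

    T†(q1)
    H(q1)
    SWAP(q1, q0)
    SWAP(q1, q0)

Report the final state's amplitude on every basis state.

The resulting statevector has amplitude sqrt(2)/2 on |00>, sqrt(2)/2 on |01>, 0 on |10>, 0 on |11>. Key observation: steps 3-4 multiply out to the identity, so the circuit reduces to the remaining gates.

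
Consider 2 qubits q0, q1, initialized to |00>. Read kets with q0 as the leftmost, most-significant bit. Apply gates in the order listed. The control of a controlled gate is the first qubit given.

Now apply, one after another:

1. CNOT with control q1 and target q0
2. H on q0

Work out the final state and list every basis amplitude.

The resulting statevector has amplitude sqrt(2)/2 on |00>, 0 on |01>, sqrt(2)/2 on |10>, 0 on |11>.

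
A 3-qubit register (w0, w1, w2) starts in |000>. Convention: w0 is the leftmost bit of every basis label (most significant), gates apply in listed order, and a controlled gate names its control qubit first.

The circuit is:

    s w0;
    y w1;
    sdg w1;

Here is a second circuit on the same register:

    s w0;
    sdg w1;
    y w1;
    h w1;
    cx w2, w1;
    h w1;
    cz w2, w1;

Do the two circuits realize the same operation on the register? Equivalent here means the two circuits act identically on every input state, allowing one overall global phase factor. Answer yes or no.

No: there is an input state on which the two circuits produce genuinely different outputs (not merely differing by a phase).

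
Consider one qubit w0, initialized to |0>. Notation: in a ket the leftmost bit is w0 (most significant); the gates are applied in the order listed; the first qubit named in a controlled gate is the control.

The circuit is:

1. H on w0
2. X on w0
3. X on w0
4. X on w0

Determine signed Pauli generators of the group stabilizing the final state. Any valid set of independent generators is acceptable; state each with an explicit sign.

The final state is stabilized by the group generated by +X; other independent generating sets are equally valid. Key observation: steps 3-4 multiply out to the identity, so the circuit reduces to the remaining gates.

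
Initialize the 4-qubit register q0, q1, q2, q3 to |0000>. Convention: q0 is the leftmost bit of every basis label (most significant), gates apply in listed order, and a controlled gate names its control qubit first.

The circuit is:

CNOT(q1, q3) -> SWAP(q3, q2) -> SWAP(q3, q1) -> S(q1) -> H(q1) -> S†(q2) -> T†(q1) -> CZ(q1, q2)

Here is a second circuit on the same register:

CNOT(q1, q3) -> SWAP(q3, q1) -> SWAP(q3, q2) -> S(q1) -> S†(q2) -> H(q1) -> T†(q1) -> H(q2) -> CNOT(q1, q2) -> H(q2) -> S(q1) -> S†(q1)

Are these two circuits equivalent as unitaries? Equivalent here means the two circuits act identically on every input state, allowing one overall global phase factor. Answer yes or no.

No: there is an input state on which the two circuits produce genuinely different outputs (not merely differing by a phase).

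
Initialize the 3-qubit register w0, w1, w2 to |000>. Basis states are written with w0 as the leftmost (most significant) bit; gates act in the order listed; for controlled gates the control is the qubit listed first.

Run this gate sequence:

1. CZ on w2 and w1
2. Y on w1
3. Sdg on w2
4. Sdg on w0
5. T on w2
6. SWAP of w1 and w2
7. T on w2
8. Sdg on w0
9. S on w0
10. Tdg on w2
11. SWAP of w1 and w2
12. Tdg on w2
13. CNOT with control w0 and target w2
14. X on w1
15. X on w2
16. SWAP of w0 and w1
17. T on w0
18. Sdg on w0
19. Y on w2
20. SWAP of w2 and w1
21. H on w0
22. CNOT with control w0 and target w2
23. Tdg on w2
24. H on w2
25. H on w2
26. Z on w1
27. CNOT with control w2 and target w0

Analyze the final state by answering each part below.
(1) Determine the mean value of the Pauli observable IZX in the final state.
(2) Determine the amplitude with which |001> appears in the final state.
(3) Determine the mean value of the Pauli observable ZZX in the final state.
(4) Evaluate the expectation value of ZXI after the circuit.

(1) In the final state, IZX has expectation sqrt(2)/2. Key observation: the block from step 5 through step 12 cancels to the identity and can be dropped.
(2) |001> carries amplitude -sqrt(2)*exp(3*I*pi/4)/2 in the final state.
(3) The observable ZZX averages to sqrt(2)/2.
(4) The observable ZXI averages to 0.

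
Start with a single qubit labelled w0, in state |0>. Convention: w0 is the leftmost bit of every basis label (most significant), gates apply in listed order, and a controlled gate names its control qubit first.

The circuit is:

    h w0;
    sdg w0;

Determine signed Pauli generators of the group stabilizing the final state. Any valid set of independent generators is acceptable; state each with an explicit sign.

One valid set of independent stabilizer generators is -Y (any independent generating set of the same group is equally correct).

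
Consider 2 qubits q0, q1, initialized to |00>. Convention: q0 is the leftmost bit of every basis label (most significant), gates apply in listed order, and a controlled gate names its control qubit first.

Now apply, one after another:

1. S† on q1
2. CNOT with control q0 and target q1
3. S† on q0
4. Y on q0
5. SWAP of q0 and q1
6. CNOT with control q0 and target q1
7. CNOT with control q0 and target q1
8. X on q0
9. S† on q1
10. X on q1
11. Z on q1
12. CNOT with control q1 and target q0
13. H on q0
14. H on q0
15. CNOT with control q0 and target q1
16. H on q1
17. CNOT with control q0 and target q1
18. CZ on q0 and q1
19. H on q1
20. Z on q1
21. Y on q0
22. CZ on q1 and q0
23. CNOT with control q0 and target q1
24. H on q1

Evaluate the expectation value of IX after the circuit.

The expectation value of IX is 1.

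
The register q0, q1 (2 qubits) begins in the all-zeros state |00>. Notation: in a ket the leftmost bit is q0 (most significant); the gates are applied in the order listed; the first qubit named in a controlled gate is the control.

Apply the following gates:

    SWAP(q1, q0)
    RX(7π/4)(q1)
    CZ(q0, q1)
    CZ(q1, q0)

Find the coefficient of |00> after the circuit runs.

The amplitude on |00> is -sqrt(sqrt(2) + 2)/2.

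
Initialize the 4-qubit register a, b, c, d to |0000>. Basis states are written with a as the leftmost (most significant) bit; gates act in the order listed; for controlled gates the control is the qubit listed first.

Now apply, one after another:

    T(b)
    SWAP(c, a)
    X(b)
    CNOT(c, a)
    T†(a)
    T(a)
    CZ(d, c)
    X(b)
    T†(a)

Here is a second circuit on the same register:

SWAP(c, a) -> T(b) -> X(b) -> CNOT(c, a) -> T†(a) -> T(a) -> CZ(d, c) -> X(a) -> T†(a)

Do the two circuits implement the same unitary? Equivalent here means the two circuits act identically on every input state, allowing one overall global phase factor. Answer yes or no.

No, they are not equivalent — no single phase factor reconciles the two unitaries.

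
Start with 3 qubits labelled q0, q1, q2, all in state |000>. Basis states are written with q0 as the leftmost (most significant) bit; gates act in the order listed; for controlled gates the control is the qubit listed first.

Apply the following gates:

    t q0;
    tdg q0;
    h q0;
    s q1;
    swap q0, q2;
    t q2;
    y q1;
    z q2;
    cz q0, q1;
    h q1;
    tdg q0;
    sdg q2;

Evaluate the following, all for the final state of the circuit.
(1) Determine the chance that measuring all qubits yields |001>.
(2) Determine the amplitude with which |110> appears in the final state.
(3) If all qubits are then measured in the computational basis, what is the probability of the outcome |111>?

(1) Outcome |001> occurs with probability 1/4.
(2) |110> carries amplitude 0 in the final state.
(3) A full measurement returns |111> with probability 0.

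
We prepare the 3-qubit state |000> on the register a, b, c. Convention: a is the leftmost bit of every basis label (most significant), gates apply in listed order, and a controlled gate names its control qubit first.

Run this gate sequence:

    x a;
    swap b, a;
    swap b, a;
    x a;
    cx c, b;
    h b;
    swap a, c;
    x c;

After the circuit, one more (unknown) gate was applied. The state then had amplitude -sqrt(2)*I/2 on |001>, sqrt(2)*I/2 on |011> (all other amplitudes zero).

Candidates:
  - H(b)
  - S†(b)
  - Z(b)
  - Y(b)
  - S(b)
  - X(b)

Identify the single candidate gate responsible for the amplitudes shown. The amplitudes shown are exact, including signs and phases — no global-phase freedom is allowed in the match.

It was Y(b) that produced the state shown. Key observation: the block from step 1 through step 4 cancels to the identity and can be dropped.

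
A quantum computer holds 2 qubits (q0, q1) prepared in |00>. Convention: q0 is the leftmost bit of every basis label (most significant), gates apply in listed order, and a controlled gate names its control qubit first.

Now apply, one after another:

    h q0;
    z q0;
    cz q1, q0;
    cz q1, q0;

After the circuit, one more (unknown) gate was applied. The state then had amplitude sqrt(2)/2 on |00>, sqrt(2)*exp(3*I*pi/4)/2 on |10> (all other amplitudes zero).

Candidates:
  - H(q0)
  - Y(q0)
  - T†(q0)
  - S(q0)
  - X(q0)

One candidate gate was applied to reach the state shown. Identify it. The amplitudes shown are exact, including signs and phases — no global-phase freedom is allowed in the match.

It was T†(q0) that produced the state shown. Key observation: gates 3-4 undo each other exactly, leaving only the rest of the circuit to track.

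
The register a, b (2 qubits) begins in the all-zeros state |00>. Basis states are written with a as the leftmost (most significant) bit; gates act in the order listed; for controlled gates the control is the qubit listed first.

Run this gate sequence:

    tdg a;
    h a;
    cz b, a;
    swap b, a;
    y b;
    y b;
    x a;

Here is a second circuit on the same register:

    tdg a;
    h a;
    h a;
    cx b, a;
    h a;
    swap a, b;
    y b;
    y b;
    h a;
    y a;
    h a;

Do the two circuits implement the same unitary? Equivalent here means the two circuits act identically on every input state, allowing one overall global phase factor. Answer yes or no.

No — the two circuits implement different unitaries, even allowing a global phase.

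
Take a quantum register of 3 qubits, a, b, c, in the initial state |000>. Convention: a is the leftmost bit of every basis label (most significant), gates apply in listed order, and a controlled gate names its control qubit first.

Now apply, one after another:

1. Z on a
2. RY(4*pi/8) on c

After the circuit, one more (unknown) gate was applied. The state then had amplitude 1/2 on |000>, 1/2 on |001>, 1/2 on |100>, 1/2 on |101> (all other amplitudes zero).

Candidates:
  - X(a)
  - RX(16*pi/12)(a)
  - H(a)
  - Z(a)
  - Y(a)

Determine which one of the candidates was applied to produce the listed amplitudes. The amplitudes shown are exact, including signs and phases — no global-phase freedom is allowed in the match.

The unique candidate consistent with the amplitudes is H(a).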